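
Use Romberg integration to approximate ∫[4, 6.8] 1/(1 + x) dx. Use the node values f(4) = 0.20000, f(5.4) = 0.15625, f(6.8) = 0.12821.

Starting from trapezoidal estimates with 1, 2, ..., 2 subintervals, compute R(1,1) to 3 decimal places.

R(0,0) (trapezoid, 1 panel, h=2.8000): 0.45949
R(1,0) (trapezoid, 2 panels, h=1.4000): 0.44850
R(1,1) = 0.44850 + (0.44850 − 0.45949)/3 = 0.44484

0.445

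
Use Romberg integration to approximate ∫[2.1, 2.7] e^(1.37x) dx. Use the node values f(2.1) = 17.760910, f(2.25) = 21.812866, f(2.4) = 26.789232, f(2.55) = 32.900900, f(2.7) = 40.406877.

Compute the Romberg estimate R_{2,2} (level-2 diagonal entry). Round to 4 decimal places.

R_{0,0} (trapezoid, 1 panel, h=0.6000): 17.450336
R_{1,0} (trapezoid, 2 panels, h=0.3000): 16.761938
R_{2,0} (trapezoid, 4 panels, h=0.1500): 16.588034
R_{1,1} = 16.761938 + (16.761938 − 17.450336)/3 = 16.532472
R_{2,1} = 16.588034 + (16.588034 − 16.761938)/3 = 16.530066
R_{2,2} = 16.530066 + (16.530066 − 16.532472)/15 = 16.529906

16.5299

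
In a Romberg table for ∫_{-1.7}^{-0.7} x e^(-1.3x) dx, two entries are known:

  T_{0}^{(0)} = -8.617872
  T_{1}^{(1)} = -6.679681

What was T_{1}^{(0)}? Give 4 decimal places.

From T_{1}^{(1)} = (4·T_{1}^{(0)} − T_{0}^{(0)})/3, solve for T_{1}^{(0)}:
4·T_{1}^{(0)} = 3·(-6.679681) + (-8.617872) = -28.656915
T_{1}^{(0)} = -7.164229

-7.1642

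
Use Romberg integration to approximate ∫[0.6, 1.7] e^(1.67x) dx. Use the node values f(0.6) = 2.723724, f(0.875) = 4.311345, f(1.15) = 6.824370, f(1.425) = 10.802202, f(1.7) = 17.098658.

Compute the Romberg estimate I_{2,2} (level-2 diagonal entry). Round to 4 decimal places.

8.6079

I_{0,0} (trapezoid, 1 panel, h=1.1000): 10.902310
I_{1,0} (trapezoid, 2 panels, h=0.5500): 9.204559
I_{2,0} (trapezoid, 4 panels, h=0.2750): 8.758505
I_{1,1} = 9.204559 + (9.204559 − 10.902310)/3 = 8.638642
I_{2,1} = 8.758505 + (8.758505 − 9.204559)/3 = 8.609820
I_{2,2} = 8.609820 + (8.609820 − 8.638642)/15 = 8.607899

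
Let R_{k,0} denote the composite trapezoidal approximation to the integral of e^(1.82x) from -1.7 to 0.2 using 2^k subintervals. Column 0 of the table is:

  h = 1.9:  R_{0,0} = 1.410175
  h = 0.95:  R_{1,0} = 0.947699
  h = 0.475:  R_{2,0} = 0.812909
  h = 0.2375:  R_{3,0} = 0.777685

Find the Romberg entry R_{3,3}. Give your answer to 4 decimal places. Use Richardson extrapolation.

Richardson extrapolation on the trapezoidal column (denominator 4−1=3):
R_{1,1} = 0.947699 + (0.947699 − 1.410175)/3 = 0.793540
R_{2,1} = 0.812909 + (0.812909 − 0.947699)/3 = 0.767979
R_{3,1} = (4·0.777685 − 0.812909) / 3 = 0.765944
R_{2,2} = (16·0.767979 − 0.793540) / 15 = 0.766275
R_{3,2} = (16·0.765944 − 0.767979) / 15 = 0.765808
R_{3,3} = 0.765808 + (0.765808 − 0.766275)/63 = 0.765801

0.7658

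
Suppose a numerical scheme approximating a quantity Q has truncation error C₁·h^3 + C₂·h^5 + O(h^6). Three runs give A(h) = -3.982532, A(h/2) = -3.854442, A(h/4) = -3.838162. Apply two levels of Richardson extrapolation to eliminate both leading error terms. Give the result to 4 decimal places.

First eliminate the h^3 term (factor 2^3 = 8):
  B₁ = (8·(-3.854442) − (-3.982532))/7 = -3.836143
  B₂ = (8·(-3.838162) − (-3.854442))/7 = -3.835836
Then eliminate the h^5 term (factor 2^5 = 32):
  (32·(-3.835836) − (-3.836143))/31 = -3.835826

-3.8358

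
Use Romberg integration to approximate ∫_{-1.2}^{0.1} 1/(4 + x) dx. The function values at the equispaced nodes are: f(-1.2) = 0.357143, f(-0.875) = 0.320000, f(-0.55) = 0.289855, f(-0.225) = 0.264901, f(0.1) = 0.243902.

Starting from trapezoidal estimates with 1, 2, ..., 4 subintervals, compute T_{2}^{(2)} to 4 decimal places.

T_{0}^{(0)} (trapezoid, 1 panel, h=1.3000): 0.390679
T_{1}^{(0)} (trapezoid, 2 panels, h=0.6500): 0.383745
T_{2}^{(0)} (trapezoid, 4 panels, h=0.3250): 0.381966
T_{1}^{(1)} = 0.383745 + (0.383745 − 0.390679)/3 = 0.381434
T_{2}^{(1)} = 0.381966 + (0.381966 − 0.383745)/3 = 0.381373
T_{2}^{(2)} = 0.381373 + (0.381373 − 0.381434)/15 = 0.381369

0.3814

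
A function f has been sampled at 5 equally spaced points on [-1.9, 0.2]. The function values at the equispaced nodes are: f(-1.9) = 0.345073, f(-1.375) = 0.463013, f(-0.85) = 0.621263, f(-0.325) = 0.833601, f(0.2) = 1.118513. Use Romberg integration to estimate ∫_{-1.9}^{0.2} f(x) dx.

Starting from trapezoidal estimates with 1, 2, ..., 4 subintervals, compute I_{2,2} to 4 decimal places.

1.3811

I_{0,0} (trapezoid, 1 panel, h=2.1000): 1.536765
I_{1,0} (trapezoid, 2 panels, h=1.0500): 1.420709
I_{2,0} (trapezoid, 4 panels, h=0.5250): 1.391077
I_{1,1} = 1.420709 + (1.420709 − 1.536765)/3 = 1.382024
I_{2,1} = 1.391077 + (1.391077 − 1.420709)/3 = 1.381200
I_{2,2} = 1.381200 + (1.381200 − 1.382024)/15 = 1.381145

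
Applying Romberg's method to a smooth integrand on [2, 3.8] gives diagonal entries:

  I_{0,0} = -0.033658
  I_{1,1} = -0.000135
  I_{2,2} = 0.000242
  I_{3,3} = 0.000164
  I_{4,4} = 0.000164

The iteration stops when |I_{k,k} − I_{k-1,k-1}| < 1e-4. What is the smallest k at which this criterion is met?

k = 3

|I_{1,1} − I_{0,0}| = 0.033523 ≥ 1e-4
|I_{2,2} − I_{1,1}| = 0.000377 ≥ 1e-4
|I_{3,3} − I_{2,2}| = 0.000078 < 1e-4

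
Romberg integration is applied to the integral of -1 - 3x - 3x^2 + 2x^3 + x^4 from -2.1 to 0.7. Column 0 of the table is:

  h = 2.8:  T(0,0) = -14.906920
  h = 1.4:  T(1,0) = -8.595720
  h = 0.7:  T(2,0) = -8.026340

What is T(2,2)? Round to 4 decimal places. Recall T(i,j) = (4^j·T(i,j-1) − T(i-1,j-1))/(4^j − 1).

-7.9262

T(1,1) = (4·(-8.595720) − (-14.906920)) / 3 = -6.491987
T(2,1) = -8.026340 + (-8.026340 − (-8.595720))/3 = -7.836547
T(2,2) = (16·(-7.836547) − (-6.491987)) / 15 = -7.926184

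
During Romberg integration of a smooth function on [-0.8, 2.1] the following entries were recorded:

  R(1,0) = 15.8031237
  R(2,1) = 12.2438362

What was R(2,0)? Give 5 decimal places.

From R(2,1) = (4·R(2,0) − R(1,0))/3, solve for R(2,0):
4·R(2,0) = 3·12.2438362 + 15.8031237 = 52.5346323
R(2,0) = 13.1336581

13.13366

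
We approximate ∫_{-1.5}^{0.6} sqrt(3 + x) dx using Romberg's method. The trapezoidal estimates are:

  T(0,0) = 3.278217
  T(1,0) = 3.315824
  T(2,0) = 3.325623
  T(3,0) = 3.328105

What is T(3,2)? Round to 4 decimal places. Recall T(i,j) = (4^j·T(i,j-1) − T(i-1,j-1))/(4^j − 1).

T(2,1) = 3.325623 + (3.325623 − 3.315824)/3 = 3.328889
T(3,1) = 3.328105 + (3.328105 − 3.325623)/3 = 3.328932
T(3,2) = (16·3.328932 − 3.328889) / 15 = 3.328935

3.3289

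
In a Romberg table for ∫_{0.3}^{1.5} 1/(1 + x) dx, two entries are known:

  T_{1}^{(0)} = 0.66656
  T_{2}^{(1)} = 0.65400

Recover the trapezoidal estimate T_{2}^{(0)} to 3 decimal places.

0.657

From T_{2}^{(1)} = (4·T_{2}^{(0)} − T_{1}^{(0)})/3, solve for T_{2}^{(0)}:
4·T_{2}^{(0)} = 3·0.65400 + 0.66656 = 2.62856
T_{2}^{(0)} = 0.65714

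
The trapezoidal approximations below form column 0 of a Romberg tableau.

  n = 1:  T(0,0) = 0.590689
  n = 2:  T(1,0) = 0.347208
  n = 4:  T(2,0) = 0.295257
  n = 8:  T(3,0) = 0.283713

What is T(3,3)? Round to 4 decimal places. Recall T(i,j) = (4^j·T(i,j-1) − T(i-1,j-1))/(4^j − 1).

0.2800

Richardson extrapolation on the trapezoidal column (denominator 4−1=3):
T(1,1) = 0.347208 + (0.347208 − 0.590689)/3 = 0.266048
T(2,1) = 0.295257 + (0.295257 − 0.347208)/3 = 0.277940
T(3,1) = (4·0.283713 − 0.295257) / 3 = 0.279865
T(2,2) = 0.277940 + (0.277940 − 0.266048)/15 = 0.278733
T(3,2) = 0.279865 + (0.279865 − 0.277940)/15 = 0.279993
T(3,3) = (64·0.279993 − 0.278733) / 63 = 0.280013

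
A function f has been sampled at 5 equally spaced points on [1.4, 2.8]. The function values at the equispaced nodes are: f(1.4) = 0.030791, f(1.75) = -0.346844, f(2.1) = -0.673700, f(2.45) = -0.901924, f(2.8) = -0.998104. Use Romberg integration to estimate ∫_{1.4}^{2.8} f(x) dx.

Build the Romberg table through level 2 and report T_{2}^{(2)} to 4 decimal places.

T_{0}^{(0)} (trapezoid, 1 panel, h=1.4000): -0.677119
T_{1}^{(0)} (trapezoid, 2 panels, h=0.7000): -0.810150
T_{2}^{(0)} (trapezoid, 4 panels, h=0.3500): -0.842144
T_{1}^{(1)} = -0.810150 + (-0.810150 − (-0.677119))/3 = -0.854494
T_{2}^{(1)} = -0.842144 + (-0.842144 − (-0.810150))/3 = -0.852809
T_{2}^{(2)} = -0.852809 + (-0.852809 − (-0.854494))/15 = -0.852697

-0.8527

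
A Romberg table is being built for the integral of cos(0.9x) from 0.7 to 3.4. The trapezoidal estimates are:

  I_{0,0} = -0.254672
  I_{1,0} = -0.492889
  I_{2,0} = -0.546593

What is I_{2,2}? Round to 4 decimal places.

I_{1,1} = -0.492889 + (-0.492889 − (-0.254672))/3 = -0.572295
I_{2,1} = (4·(-0.546593) − (-0.492889)) / 3 = -0.564494
I_{2,2} = (16·(-0.564494) − (-0.572295)) / 15 = -0.563974

-0.5640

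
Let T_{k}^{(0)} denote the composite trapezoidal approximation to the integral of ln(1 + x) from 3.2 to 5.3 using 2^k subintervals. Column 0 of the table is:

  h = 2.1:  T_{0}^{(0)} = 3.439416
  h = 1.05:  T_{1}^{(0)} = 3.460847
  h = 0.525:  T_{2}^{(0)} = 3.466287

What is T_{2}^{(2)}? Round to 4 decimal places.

Richardson extrapolation on the trapezoidal column (denominator 4−1=3):
T_{1}^{(1)} = (4·3.460847 − 3.439416) / 3 = 3.467991
T_{2}^{(1)} = (4·3.466287 − 3.460847) / 3 = 3.468100
T_{2}^{(2)} = (16·3.468100 − 3.467991) / 15 = 3.468107

3.4681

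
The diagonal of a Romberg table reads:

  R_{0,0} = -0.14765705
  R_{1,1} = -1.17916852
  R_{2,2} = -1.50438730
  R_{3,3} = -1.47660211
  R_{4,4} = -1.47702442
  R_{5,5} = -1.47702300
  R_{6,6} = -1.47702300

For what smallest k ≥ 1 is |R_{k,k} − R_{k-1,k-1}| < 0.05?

|R_{1,1} − R_{0,0}| = 1.03151147 ≥ 0.05
|R_{2,2} − R_{1,1}| = 0.32521878 ≥ 0.05
|R_{3,3} − R_{2,2}| = 0.02778519 < 0.05

k = 3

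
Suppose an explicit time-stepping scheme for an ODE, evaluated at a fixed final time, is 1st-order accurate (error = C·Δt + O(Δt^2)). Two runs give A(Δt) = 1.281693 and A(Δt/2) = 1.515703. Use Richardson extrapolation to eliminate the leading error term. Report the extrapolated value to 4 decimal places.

Extrapolated value = (2·A(Δt/2) − A(Δt)) / (2 − 1)
= (2·1.515703 − 1.281693) / 1
= 1.749713 / 1 = 1.749713

1.7497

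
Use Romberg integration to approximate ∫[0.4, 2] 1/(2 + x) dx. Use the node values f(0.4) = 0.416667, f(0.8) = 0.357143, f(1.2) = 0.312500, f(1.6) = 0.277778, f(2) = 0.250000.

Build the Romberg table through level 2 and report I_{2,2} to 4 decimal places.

I_{0,0} (trapezoid, 1 panel, h=1.6000): 0.533334
I_{1,0} (trapezoid, 2 panels, h=0.8000): 0.516667
I_{2,0} (trapezoid, 4 panels, h=0.4000): 0.512302
I_{1,1} = 0.516667 + (0.516667 − 0.533334)/3 = 0.511111
I_{2,1} = 0.512302 + (0.512302 − 0.516667)/3 = 0.510847
I_{2,2} = 0.510847 + (0.510847 − 0.511111)/15 = 0.510829

0.5108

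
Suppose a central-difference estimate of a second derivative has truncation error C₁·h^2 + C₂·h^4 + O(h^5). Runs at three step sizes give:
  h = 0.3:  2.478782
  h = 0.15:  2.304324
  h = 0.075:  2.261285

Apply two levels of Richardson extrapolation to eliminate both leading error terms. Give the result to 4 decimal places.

2.2470

First eliminate the h^2 term (factor 2^2 = 4):
  B₁ = (4·2.304324 − 2.478782)/3 = 2.246171
  B₂ = (4·2.261285 − 2.304324)/3 = 2.246939
Then eliminate the h^4 term (factor 2^4 = 16):
  (16·2.246939 − 2.246171)/15 = 2.246990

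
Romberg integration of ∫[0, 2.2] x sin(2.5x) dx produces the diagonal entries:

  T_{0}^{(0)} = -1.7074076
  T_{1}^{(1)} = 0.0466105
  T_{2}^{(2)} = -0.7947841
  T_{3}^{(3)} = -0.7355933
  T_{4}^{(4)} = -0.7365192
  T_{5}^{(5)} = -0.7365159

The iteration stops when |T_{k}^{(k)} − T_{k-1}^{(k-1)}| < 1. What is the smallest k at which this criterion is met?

k = 2

|T_{1}^{(1)} − T_{0}^{(0)}| = 1.7540181 ≥ 1
|T_{2}^{(2)} − T_{1}^{(1)}| = 0.8413946 < 1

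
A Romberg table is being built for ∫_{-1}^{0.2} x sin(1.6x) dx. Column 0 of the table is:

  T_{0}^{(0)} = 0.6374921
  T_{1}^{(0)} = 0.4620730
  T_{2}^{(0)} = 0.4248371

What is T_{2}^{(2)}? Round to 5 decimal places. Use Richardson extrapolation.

0.41301

T_{1}^{(1)} = (4·0.4620730 − 0.6374921) / 3 = 0.4036000
T_{2}^{(1)} = (4·0.4248371 − 0.4620730) / 3 = 0.4124251
T_{2}^{(2)} = (16·0.4124251 − 0.4036000) / 15 = 0.4130134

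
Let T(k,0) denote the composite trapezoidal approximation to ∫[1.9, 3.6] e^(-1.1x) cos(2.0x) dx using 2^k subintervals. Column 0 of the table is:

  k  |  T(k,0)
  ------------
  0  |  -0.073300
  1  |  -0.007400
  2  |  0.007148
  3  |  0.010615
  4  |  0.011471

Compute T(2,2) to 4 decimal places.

0.0118

Richardson extrapolation on the trapezoidal column (denominator 4−1=3):
T(1,1) = -0.007400 + (-0.007400 − (-0.073300))/3 = 0.014567
T(2,1) = (4·0.007148 − (-0.007400)) / 3 = 0.011997
T(2,2) = 0.011997 + (0.011997 − 0.014567)/15 = 0.011826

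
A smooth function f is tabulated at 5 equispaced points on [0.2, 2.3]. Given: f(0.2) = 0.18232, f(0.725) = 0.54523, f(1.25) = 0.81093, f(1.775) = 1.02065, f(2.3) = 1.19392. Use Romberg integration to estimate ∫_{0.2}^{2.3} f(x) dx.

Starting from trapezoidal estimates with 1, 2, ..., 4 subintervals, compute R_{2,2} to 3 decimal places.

1.621

R_{0,0} (trapezoid, 1 panel, h=2.1000): 1.44505
R_{1,0} (trapezoid, 2 panels, h=1.0500): 1.57400
R_{2,0} (trapezoid, 4 panels, h=0.5250): 1.60909
R_{1,1} = 1.57400 + (1.57400 − 1.44505)/3 = 1.61698
R_{2,1} = 1.60909 + (1.60909 − 1.57400)/3 = 1.62079
R_{2,2} = 1.62079 + (1.62079 − 1.61698)/15 = 1.62104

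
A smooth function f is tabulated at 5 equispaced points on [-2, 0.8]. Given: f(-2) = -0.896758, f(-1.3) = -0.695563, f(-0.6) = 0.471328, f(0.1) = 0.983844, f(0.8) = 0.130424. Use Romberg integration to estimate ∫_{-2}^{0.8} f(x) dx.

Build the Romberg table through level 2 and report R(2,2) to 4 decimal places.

R(0,0) (trapezoid, 1 panel, h=2.8000): -1.072868
R(1,0) (trapezoid, 2 panels, h=1.4000): 0.123425
R(2,0) (trapezoid, 4 panels, h=0.7000): 0.263509
R(1,1) = 0.123425 + (0.123425 − (-1.072868))/3 = 0.522189
R(2,1) = 0.263509 + (0.263509 − 0.123425)/3 = 0.310204
R(2,2) = 0.310204 + (0.310204 − 0.522189)/15 = 0.296072

0.2961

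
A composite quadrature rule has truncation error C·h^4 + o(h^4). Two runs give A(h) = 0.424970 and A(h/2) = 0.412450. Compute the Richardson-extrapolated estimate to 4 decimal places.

Extrapolated value = (16·A(h/2) − A(h)) / (16 − 1)
= (16·0.412450 − 0.424970) / 15
= 6.174230 / 15 = 0.411615

0.4116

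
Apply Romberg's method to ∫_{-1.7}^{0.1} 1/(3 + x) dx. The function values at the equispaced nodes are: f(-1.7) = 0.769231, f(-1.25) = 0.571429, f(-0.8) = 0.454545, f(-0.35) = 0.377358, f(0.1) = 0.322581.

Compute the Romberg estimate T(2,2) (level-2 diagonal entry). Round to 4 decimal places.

0.8692

T(0,0) (trapezoid, 1 panel, h=1.8000): 0.982631
T(1,0) (trapezoid, 2 panels, h=0.9000): 0.900406
T(2,0) (trapezoid, 4 panels, h=0.4500): 0.877157
T(1,1) = 0.900406 + (0.900406 − 0.982631)/3 = 0.872998
T(2,1) = 0.877157 + (0.877157 − 0.900406)/3 = 0.869407
T(2,2) = 0.869407 + (0.869407 − 0.872998)/15 = 0.869168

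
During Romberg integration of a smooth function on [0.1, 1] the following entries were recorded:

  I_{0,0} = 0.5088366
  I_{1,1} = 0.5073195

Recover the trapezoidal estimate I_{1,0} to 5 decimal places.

From I_{1,1} = (4·I_{1,0} − I_{0,0})/3, solve for I_{1,0}:
4·I_{1,0} = 3·0.5073195 + 0.5088366 = 2.0307951
I_{1,0} = 0.5076988

0.50770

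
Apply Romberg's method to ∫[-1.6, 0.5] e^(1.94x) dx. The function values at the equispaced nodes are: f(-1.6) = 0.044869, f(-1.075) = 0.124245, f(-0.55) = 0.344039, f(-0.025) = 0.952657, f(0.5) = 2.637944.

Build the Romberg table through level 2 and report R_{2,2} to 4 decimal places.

R_{0,0} (trapezoid, 1 panel, h=2.1000): 2.816954
R_{1,0} (trapezoid, 2 panels, h=1.0500): 1.769718
R_{2,0} (trapezoid, 4 panels, h=0.5250): 1.450232
R_{1,1} = 1.769718 + (1.769718 − 2.816954)/3 = 1.420639
R_{2,1} = 1.450232 + (1.450232 − 1.769718)/3 = 1.343737
R_{2,2} = 1.343737 + (1.343737 − 1.420639)/15 = 1.338610

1.3386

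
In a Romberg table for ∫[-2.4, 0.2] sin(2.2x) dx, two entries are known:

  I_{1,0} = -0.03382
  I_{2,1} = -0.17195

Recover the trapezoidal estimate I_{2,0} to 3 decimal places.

From I_{2,1} = (4·I_{2,0} − I_{1,0})/3, solve for I_{2,0}:
4·I_{2,0} = 3·(-0.17195) + (-0.03382) = -0.54967
I_{2,0} = -0.13742

-0.137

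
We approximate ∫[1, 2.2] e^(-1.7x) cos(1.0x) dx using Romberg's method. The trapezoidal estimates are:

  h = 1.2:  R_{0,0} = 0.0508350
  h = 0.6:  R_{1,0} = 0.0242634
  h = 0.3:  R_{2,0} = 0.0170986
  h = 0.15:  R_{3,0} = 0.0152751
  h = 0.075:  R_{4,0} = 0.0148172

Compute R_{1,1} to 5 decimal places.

0.01541

R_{1,1} = 0.0242634 + (0.0242634 − 0.0508350)/3 = 0.0154062
(Column j=1 coincides with Simpson's rule on the same nodes.)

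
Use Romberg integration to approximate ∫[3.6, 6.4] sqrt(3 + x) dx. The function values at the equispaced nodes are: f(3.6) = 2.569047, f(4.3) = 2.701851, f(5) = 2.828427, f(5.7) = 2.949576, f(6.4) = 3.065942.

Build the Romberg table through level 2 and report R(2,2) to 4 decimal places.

R(0,0) (trapezoid, 1 panel, h=2.8000): 7.888985
R(1,0) (trapezoid, 2 panels, h=1.4000): 7.904290
R(2,0) (trapezoid, 4 panels, h=0.7000): 7.908144
R(1,1) = 7.904290 + (7.904290 − 7.888985)/3 = 7.909392
R(2,1) = 7.908144 + (7.908144 − 7.904290)/3 = 7.909429
R(2,2) = 7.909429 + (7.909429 − 7.909392)/15 = 7.909431

7.9094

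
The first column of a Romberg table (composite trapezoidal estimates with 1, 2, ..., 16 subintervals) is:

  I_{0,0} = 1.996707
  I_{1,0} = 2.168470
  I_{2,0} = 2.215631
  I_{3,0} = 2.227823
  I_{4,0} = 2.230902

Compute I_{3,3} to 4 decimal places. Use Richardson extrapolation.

I_{1,1} = 2.168470 + (2.168470 − 1.996707)/3 = 2.225724
I_{2,1} = 2.215631 + (2.215631 − 2.168470)/3 = 2.231351
I_{3,1} = 2.227823 + (2.227823 − 2.215631)/3 = 2.231887
I_{2,2} = (16·2.231351 − 2.225724) / 15 = 2.231726
I_{3,2} = 2.231887 + (2.231887 − 2.231351)/15 = 2.231923
I_{3,3} = (64·2.231923 − 2.231726) / 63 = 2.231926
(Column j=1 coincides with Simpson's rule on the same nodes.)

2.2319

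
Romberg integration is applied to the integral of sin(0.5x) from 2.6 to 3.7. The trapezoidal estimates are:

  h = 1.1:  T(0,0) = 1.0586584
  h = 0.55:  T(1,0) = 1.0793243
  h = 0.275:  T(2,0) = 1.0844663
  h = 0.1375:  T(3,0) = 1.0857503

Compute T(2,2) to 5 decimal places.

1.08618

T(1,1) = 1.0793243 + (1.0793243 − 1.0586584)/3 = 1.0862129
T(2,1) = (4·1.0844663 − 1.0793243) / 3 = 1.0861803
T(2,2) = (16·1.0861803 − 1.0862129) / 15 = 1.0861781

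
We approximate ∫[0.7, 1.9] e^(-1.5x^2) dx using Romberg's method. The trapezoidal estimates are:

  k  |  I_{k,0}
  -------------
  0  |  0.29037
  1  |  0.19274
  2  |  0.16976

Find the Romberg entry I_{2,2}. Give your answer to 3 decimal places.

Richardson extrapolation on the trapezoidal column (denominator 4−1=3):
I_{1,1} = 0.19274 + (0.19274 − 0.29037)/3 = 0.16020
I_{2,1} = 0.16976 + (0.16976 − 0.19274)/3 = 0.16210
I_{2,2} = 0.16210 + (0.16210 − 0.16020)/15 = 0.16223

0.162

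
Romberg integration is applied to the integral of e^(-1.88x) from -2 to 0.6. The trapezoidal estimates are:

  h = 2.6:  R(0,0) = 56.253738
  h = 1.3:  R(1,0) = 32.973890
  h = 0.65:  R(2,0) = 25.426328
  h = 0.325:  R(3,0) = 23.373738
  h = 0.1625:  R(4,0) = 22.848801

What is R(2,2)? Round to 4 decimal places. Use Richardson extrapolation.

22.7569

Richardson extrapolation on the trapezoidal column (denominator 4−1=3):
R(1,1) = (4·32.973890 − 56.253738) / 3 = 25.213941
R(2,1) = 25.426328 + (25.426328 − 32.973890)/3 = 22.910474
R(2,2) = (16·22.910474 − 25.213941) / 15 = 22.756910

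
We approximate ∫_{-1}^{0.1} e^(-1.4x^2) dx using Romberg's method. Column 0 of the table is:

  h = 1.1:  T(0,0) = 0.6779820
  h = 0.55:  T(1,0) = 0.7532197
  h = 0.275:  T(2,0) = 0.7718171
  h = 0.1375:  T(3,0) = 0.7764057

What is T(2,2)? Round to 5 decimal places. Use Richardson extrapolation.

T(1,1) = 0.7532197 + (0.7532197 − 0.6779820)/3 = 0.7782989
T(2,1) = (4·0.7718171 − 0.7532197) / 3 = 0.7780162
T(2,2) = 0.7780162 + (0.7780162 − 0.7782989)/15 = 0.7779974
(Column j=1 coincides with Simpson's rule on the same nodes.)

0.77800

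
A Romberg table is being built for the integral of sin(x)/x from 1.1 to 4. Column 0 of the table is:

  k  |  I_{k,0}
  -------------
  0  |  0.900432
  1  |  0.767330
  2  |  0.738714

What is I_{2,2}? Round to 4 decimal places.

0.7296

Richardson extrapolation on the trapezoidal column (denominator 4−1=3):
I_{1,1} = (4·0.767330 − 0.900432) / 3 = 0.722963
I_{2,1} = (4·0.738714 − 0.767330) / 3 = 0.729175
I_{2,2} = (16·0.729175 − 0.722963) / 15 = 0.729589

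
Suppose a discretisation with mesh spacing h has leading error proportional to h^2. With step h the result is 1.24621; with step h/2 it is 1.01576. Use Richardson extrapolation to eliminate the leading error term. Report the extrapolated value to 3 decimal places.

The leading error scales as h^2; refining by a factor of 2 reduces it by 2^2 = 4.
Extrapolated value = (4·A(h/2) − A(h)) / (4 − 1)
= (4·1.01576 − 1.24621) / 3
= 2.81683 / 3 = 0.93894

0.939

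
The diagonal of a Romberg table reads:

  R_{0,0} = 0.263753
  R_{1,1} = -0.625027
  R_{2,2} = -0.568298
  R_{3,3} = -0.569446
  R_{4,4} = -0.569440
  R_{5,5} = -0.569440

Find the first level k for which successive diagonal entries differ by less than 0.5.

k = 2

|R_{1,1} − R_{0,0}| = 0.888780 ≥ 0.5
|R_{2,2} − R_{1,1}| = 0.056729 < 0.5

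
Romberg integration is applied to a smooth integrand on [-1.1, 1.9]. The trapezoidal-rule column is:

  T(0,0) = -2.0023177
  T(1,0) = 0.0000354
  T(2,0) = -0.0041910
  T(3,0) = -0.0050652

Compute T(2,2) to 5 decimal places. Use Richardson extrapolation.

Richardson extrapolation on the trapezoidal column (denominator 4−1=3):
T(1,1) = 0.0000354 + (0.0000354 − (-2.0023177))/3 = 0.6674864
T(2,1) = (4·(-0.0041910) − 0.0000354) / 3 = -0.0055998
T(2,2) = (16·(-0.0055998) − 0.6674864) / 15 = -0.0504722
(Column j=1 coincides with Simpson's rule on the same nodes.)

-0.05047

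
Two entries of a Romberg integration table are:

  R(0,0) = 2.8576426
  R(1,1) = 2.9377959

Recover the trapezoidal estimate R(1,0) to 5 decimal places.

2.91776

From R(1,1) = (4·R(1,0) − R(0,0))/3, solve for R(1,0):
4·R(1,0) = 3·2.9377959 + 2.8576426 = 11.6710303
R(1,0) = 2.9177576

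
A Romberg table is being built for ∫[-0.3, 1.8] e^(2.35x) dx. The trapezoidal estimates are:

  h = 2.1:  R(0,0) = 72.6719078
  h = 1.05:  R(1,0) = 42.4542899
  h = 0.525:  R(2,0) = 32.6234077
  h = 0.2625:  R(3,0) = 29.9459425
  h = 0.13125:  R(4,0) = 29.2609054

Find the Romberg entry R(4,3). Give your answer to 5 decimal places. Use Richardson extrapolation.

Richardson extrapolation on the trapezoidal column (denominator 4−1=3):
R(2,1) = (4·32.6234077 − 42.4542899) / 3 = 29.3464470
R(3,1) = (4·29.9459425 − 32.6234077) / 3 = 29.0534541
R(4,1) = 29.2609054 + (29.2609054 − 29.9459425)/3 = 29.0325597
R(3,2) = (16·29.0534541 − 29.3464470) / 15 = 29.0339212
R(4,2) = 29.0325597 + (29.0325597 − 29.0534541)/15 = 29.0311667
R(4,3) = (64·29.0311667 − 29.0339212) / 63 = 29.0311230

29.03112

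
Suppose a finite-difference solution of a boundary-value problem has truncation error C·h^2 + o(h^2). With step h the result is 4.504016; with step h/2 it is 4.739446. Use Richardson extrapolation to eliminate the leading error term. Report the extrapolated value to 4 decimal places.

Extrapolated value = (4·A(h/2) − A(h)) / (4 − 1)
= (4·4.739446 − 4.504016) / 3
= 14.453768 / 3 = 4.817923

4.8179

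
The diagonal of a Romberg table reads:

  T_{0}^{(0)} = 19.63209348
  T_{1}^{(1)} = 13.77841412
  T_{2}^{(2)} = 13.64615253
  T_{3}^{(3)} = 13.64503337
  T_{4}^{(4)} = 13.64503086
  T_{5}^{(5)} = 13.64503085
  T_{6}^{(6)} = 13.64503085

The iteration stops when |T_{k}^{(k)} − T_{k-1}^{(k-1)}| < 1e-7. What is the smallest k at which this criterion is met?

|T_{1}^{(1)} − T_{0}^{(0)}| = 5.85367936 ≥ 1e-7
|T_{2}^{(2)} − T_{1}^{(1)}| = 0.13226159 ≥ 1e-7
|T_{3}^{(3)} − T_{2}^{(2)}| = 0.00111916 ≥ 1e-7
|T_{4}^{(4)} − T_{3}^{(3)}| = 0.00000251 ≥ 1e-7
|T_{5}^{(5)} − T_{4}^{(4)}| = 0.00000001 < 1e-7

k = 5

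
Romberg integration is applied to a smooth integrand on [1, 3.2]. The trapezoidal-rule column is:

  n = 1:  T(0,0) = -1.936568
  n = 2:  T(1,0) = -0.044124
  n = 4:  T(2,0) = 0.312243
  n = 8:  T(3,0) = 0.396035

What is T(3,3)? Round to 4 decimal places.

Richardson extrapolation on the trapezoidal column (denominator 4−1=3):
T(1,1) = (4·(-0.044124) − (-1.936568)) / 3 = 0.586691
T(2,1) = (4·0.312243 − (-0.044124)) / 3 = 0.431032
T(3,1) = 0.396035 + (0.396035 − 0.312243)/3 = 0.423966
T(2,2) = 0.431032 + (0.431032 − 0.586691)/15 = 0.420655
T(3,2) = (16·0.423966 − 0.431032) / 15 = 0.423495
T(3,3) = 0.423495 + (0.423495 − 0.420655)/63 = 0.423540

0.4235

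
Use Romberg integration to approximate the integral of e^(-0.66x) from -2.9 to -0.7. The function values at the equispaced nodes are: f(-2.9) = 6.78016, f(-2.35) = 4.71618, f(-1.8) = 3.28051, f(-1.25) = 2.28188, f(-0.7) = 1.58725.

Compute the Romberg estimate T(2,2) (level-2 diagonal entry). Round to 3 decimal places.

T(0,0) (trapezoid, 1 panel, h=2.2000): 9.20415
T(1,0) (trapezoid, 2 panels, h=1.1000): 8.21064
T(2,0) (trapezoid, 4 panels, h=0.5500): 7.95425
T(1,1) = 8.21064 + (8.21064 − 9.20415)/3 = 7.87947
T(2,1) = 7.95425 + (7.95425 − 8.21064)/3 = 7.86879
T(2,2) = 7.86879 + (7.86879 − 7.87947)/15 = 7.86808

7.868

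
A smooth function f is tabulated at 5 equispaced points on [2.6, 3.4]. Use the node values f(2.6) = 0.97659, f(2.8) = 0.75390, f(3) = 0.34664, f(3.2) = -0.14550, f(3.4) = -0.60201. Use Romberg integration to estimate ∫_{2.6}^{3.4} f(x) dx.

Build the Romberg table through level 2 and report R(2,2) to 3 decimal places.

R(0,0) (trapezoid, 1 panel, h=0.8000): 0.14983
R(1,0) (trapezoid, 2 panels, h=0.4000): 0.21357
R(2,0) (trapezoid, 4 panels, h=0.2000): 0.22847
R(1,1) = 0.21357 + (0.21357 − 0.14983)/3 = 0.23482
R(2,1) = 0.22847 + (0.22847 − 0.21357)/3 = 0.23344
R(2,2) = 0.23344 + (0.23344 − 0.23482)/15 = 0.23335

0.233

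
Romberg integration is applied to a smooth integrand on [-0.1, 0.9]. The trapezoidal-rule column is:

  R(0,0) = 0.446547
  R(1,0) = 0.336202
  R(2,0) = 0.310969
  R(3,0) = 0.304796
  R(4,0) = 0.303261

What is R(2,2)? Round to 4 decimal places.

0.3028

Richardson extrapolation on the trapezoidal column (denominator 4−1=3):
R(1,1) = (4·0.336202 − 0.446547) / 3 = 0.299420
R(2,1) = 0.310969 + (0.310969 − 0.336202)/3 = 0.302558
R(2,2) = 0.302558 + (0.302558 − 0.299420)/15 = 0.302767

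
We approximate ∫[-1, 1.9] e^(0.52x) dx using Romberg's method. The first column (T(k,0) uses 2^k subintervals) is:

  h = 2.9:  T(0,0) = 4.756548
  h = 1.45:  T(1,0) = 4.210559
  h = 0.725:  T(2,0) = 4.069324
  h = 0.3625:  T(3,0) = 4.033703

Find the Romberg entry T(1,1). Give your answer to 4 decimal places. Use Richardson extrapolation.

Richardson extrapolation on the trapezoidal column (denominator 4−1=3):
T(1,1) = (4·4.210559 − 4.756548) / 3 = 4.028563
(Column j=1 coincides with Simpson's rule on the same nodes.)

4.0286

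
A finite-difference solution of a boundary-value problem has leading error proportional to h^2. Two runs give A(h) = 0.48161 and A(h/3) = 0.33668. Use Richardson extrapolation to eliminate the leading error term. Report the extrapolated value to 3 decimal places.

The leading error scales as h^2; refining by a factor of 3 reduces it by 3^2 = 9.
Extrapolated value = (9·A(h/3) − A(h)) / (9 − 1)
= (9·0.33668 − 0.48161) / 8
= 2.54851 / 8 = 0.31856

0.319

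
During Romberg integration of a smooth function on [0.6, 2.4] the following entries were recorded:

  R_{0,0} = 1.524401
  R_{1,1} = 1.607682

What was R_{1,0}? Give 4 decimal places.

1.5869

From R_{1,1} = (4·R_{1,0} − R_{0,0})/3, solve for R_{1,0}:
4·R_{1,0} = 3·1.607682 + 1.524401 = 6.347447
R_{1,0} = 1.586862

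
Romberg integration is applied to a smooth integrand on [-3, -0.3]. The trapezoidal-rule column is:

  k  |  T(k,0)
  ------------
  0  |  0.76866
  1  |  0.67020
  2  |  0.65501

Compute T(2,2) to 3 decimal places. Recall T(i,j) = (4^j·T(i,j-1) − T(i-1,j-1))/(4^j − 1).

0.651

Richardson extrapolation on the trapezoidal column (denominator 4−1=3):
T(1,1) = (4·0.67020 − 0.76866) / 3 = 0.63738
T(2,1) = (4·0.65501 − 0.67020) / 3 = 0.64995
T(2,2) = 0.64995 + (0.64995 − 0.63738)/15 = 0.65079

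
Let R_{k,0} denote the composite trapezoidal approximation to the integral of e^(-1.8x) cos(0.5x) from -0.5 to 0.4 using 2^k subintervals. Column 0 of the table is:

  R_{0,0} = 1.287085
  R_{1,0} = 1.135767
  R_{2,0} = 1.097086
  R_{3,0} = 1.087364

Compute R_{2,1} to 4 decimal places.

R_{2,1} = (4·1.097086 − 1.135767) / 3 = 1.084192

1.0842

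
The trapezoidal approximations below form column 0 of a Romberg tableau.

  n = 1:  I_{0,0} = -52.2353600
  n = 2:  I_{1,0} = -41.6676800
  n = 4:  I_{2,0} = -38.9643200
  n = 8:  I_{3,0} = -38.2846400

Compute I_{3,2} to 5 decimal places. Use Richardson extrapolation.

Richardson extrapolation on the trapezoidal column (denominator 4−1=3):
I_{2,1} = -38.9643200 + (-38.9643200 − (-41.6676800))/3 = -38.0632000
I_{3,1} = (4·(-38.2846400) − (-38.9643200)) / 3 = -38.0580800
I_{3,2} = -38.0580800 + (-38.0580800 − (-38.0632000))/15 = -38.0577387
(Column j=1 coincides with Simpson's rule on the same nodes.)

-38.05774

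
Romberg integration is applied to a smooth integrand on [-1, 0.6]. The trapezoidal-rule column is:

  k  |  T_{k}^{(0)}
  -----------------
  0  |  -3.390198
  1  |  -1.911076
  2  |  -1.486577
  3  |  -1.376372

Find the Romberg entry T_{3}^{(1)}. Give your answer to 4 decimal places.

Richardson extrapolation on the trapezoidal column (denominator 4−1=3):
T_{3}^{(1)} = -1.376372 + (-1.376372 − (-1.486577))/3 = -1.339637

-1.3396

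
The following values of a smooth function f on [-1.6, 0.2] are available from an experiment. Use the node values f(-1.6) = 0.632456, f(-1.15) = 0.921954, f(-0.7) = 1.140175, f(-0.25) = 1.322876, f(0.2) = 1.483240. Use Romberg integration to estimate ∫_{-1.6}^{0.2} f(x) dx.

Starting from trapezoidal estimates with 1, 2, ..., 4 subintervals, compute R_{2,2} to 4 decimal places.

R_{0,0} (trapezoid, 1 panel, h=1.8000): 1.904126
R_{1,0} (trapezoid, 2 panels, h=0.9000): 1.978221
R_{2,0} (trapezoid, 4 panels, h=0.4500): 1.999284
R_{1,1} = 1.978221 + (1.978221 − 1.904126)/3 = 2.002919
R_{2,1} = 1.999284 + (1.999284 − 1.978221)/3 = 2.006305
R_{2,2} = 2.006305 + (2.006305 − 2.002919)/15 = 2.006531

2.0065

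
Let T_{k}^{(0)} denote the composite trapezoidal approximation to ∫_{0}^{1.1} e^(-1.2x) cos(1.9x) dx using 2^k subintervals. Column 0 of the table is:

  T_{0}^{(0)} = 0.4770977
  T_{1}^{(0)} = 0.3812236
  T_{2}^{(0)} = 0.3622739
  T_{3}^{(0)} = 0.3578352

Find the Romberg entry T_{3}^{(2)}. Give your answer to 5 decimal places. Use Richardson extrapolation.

Richardson extrapolation on the trapezoidal column (denominator 4−1=3):
T_{2}^{(1)} = (4·0.3622739 − 0.3812236) / 3 = 0.3559573
T_{3}^{(1)} = 0.3578352 + (0.3578352 − 0.3622739)/3 = 0.3563556
T_{3}^{(2)} = (16·0.3563556 − 0.3559573) / 15 = 0.3563822

0.35638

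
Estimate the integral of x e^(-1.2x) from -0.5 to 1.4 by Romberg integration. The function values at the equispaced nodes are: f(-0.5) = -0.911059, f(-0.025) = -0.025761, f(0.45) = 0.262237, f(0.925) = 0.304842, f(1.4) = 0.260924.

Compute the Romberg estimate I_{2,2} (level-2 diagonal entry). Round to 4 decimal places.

0.1589

I_{0,0} (trapezoid, 1 panel, h=1.9000): -0.617628
I_{1,0} (trapezoid, 2 panels, h=0.9500): -0.059689
I_{2,0} (trapezoid, 4 panels, h=0.4750): 0.102719
I_{1,1} = -0.059689 + (-0.059689 − (-0.617628))/3 = 0.126291
I_{2,1} = 0.102719 + (0.102719 − (-0.059689))/3 = 0.156855
I_{2,2} = 0.156855 + (0.156855 − 0.126291)/15 = 0.158893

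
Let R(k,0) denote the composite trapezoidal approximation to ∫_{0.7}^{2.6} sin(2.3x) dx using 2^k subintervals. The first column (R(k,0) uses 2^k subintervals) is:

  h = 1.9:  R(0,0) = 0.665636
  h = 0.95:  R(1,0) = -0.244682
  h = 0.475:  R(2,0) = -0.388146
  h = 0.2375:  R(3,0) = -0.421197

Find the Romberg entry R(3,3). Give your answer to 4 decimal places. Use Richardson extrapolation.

Richardson extrapolation on the trapezoidal column (denominator 4−1=3):
R(1,1) = (4·(-0.244682) − 0.665636) / 3 = -0.548121
R(2,1) = -0.388146 + (-0.388146 − (-0.244682))/3 = -0.435967
R(3,1) = (4·(-0.421197) − (-0.388146)) / 3 = -0.432214
R(2,2) = (16·(-0.435967) − (-0.548121)) / 15 = -0.428490
R(3,2) = (16·(-0.432214) − (-0.435967)) / 15 = -0.431964
R(3,3) = -0.431964 + (-0.431964 − (-0.428490))/63 = -0.432019

-0.4320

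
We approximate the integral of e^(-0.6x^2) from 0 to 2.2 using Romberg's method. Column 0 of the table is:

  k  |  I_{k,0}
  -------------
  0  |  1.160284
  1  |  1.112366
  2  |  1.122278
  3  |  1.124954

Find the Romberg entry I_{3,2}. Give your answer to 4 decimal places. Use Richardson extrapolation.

1.1259

Richardson extrapolation on the trapezoidal column (denominator 4−1=3):
I_{2,1} = 1.122278 + (1.122278 − 1.112366)/3 = 1.125582
I_{3,1} = (4·1.124954 − 1.122278) / 3 = 1.125846
I_{3,2} = (16·1.125846 − 1.125582) / 15 = 1.125864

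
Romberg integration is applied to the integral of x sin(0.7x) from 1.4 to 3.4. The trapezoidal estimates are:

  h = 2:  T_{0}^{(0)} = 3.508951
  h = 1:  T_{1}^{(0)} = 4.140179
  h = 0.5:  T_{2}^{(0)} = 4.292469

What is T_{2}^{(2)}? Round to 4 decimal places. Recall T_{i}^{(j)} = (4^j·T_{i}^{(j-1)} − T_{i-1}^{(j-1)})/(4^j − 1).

T_{1}^{(1)} = 4.140179 + (4.140179 − 3.508951)/3 = 4.350588
T_{2}^{(1)} = 4.292469 + (4.292469 − 4.140179)/3 = 4.343232
T_{2}^{(2)} = (16·4.343232 − 4.350588) / 15 = 4.342742

4.3427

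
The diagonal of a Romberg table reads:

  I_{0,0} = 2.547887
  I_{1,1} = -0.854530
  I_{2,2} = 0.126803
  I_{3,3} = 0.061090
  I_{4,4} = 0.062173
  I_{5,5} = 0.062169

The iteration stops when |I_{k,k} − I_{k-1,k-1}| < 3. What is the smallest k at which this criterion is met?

k = 2

|I_{1,1} − I_{0,0}| = 3.402417 ≥ 3
|I_{2,2} − I_{1,1}| = 0.981333 < 3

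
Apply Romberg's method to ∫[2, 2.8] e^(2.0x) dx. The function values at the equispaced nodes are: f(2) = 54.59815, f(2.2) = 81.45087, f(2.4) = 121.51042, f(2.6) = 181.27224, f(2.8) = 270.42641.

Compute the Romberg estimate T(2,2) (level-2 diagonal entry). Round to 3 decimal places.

T(0,0) (trapezoid, 1 panel, h=0.8000): 130.00982
T(1,0) (trapezoid, 2 panels, h=0.4000): 113.60908
T(2,0) (trapezoid, 4 panels, h=0.2000): 109.34916
T(1,1) = 113.60908 + (113.60908 − 130.00982)/3 = 108.14217
T(2,1) = 109.34916 + (109.34916 − 113.60908)/3 = 107.92919
T(2,2) = 107.92919 + (107.92919 − 108.14217)/15 = 107.91499

107.915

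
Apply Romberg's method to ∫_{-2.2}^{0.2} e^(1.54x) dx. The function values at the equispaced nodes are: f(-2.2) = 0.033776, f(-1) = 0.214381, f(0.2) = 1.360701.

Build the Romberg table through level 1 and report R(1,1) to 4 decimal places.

R(0,0) (trapezoid, 1 panel, h=2.4000): 1.673372
R(1,0) (trapezoid, 2 panels, h=1.2000): 1.093943
R(1,1) = 1.093943 + (1.093943 − 1.673372)/3 = 0.900800

0.9008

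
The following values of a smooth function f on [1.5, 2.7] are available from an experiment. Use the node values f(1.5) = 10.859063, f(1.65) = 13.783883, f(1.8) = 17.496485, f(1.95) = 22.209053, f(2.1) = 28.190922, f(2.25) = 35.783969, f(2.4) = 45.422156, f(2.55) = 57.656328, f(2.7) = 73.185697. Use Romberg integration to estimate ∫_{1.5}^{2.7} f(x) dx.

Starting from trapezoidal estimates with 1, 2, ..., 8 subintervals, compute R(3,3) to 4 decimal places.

39.1991

R(0,0) (trapezoid, 1 panel, h=1.2000): 50.426856
R(1,0) (trapezoid, 2 panels, h=0.6000): 42.127981
R(2,0) (trapezoid, 4 panels, h=0.3000): 39.939583
R(3,0) (trapezoid, 8 panels, h=0.1500): 39.384776
R(1,1) = 42.127981 + (42.127981 − 50.426856)/3 = 39.361689
R(2,1) = 39.939583 + (39.939583 − 42.127981)/3 = 39.210117
R(3,1) = 39.384776 + (39.384776 − 39.939583)/3 = 39.199840
R(2,2) = 39.210117 + (39.210117 − 39.361689)/15 = 39.200012
R(3,2) = 39.199840 + (39.199840 − 39.210117)/15 = 39.199155
R(3,3) = 39.199155 + (39.199155 − 39.200012)/63 = 39.199141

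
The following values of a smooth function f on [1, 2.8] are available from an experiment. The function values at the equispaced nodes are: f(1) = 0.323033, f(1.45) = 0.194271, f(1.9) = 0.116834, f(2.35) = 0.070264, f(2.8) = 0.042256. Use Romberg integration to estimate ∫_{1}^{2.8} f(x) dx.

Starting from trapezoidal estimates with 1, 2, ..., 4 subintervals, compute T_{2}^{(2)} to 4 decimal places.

0.2485

T_{0}^{(0)} (trapezoid, 1 panel, h=1.8000): 0.328760
T_{1}^{(0)} (trapezoid, 2 panels, h=0.9000): 0.269531
T_{2}^{(0)} (trapezoid, 4 panels, h=0.4500): 0.253806
T_{1}^{(1)} = 0.269531 + (0.269531 − 0.328760)/3 = 0.249788
T_{2}^{(1)} = 0.253806 + (0.253806 − 0.269531)/3 = 0.248564
T_{2}^{(2)} = 0.248564 + (0.248564 − 0.249788)/15 = 0.248482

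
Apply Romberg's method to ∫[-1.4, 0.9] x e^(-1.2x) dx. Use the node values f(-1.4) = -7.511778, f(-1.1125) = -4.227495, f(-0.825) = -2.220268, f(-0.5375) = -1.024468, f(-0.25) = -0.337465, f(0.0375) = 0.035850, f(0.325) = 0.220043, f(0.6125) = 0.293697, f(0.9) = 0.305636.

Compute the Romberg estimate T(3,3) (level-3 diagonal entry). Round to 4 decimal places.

-3.0243

T(0,0) (trapezoid, 1 panel, h=2.3000): -8.287063
T(1,0) (trapezoid, 2 panels, h=1.1500): -4.531616
T(2,0) (trapezoid, 4 panels, h=0.5750): -3.415938
T(3,0) (trapezoid, 8 panels, h=0.2875): -3.123163
T(1,1) = -4.531616 + (-4.531616 − (-8.287063))/3 = -3.279800
T(2,1) = -3.415938 + (-3.415938 − (-4.531616))/3 = -3.044045
T(3,1) = -3.123163 + (-3.123163 − (-3.415938))/3 = -3.025571
T(2,2) = -3.044045 + (-3.044045 − (-3.279800))/15 = -3.028328
T(3,2) = -3.025571 + (-3.025571 − (-3.044045))/15 = -3.024339
T(3,3) = -3.024339 + (-3.024339 − (-3.028328))/63 = -3.024276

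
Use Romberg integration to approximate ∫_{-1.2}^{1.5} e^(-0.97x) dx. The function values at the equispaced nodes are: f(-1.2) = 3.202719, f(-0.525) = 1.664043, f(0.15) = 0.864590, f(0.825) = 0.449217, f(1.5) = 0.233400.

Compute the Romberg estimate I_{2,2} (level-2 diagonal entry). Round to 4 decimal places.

3.0616

I_{0,0} (trapezoid, 1 panel, h=2.7000): 4.638761
I_{1,0} (trapezoid, 2 panels, h=1.3500): 3.486577
I_{2,0} (trapezoid, 4 panels, h=0.6750): 3.169739
I_{1,1} = 3.486577 + (3.486577 − 4.638761)/3 = 3.102516
I_{2,1} = 3.169739 + (3.169739 − 3.486577)/3 = 3.064126
I_{2,2} = 3.064126 + (3.064126 − 3.102516)/15 = 3.061567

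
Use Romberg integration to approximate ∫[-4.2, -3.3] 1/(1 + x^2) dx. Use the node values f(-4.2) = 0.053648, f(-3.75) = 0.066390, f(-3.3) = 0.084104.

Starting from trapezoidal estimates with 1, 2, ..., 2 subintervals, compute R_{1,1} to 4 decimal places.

0.0605

R_{0,0} (trapezoid, 1 panel, h=0.9000): 0.061988
R_{1,0} (trapezoid, 2 panels, h=0.4500): 0.060870
R_{1,1} = 0.060870 + (0.060870 − 0.061988)/3 = 0.060497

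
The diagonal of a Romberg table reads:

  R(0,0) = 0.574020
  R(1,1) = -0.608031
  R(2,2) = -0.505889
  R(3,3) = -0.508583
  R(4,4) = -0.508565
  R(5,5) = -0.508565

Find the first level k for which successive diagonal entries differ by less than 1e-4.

|R(1,1) − R(0,0)| = 1.182051 ≥ 1e-4
|R(2,2) − R(1,1)| = 0.102142 ≥ 1e-4
|R(3,3) − R(2,2)| = 0.002694 ≥ 1e-4
|R(4,4) − R(3,3)| = 0.000018 < 1e-4

k = 4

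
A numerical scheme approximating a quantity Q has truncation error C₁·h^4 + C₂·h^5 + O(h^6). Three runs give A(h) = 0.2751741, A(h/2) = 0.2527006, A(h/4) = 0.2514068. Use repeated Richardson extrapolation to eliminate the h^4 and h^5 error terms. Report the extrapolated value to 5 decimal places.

First eliminate the h^4 term (factor 2^4 = 16):
  B₁ = (16·0.2527006 − 0.2751741)/15 = 0.2512024
  B₂ = (16·0.2514068 − 0.2527006)/15 = 0.2513205
Then eliminate the h^5 term (factor 2^5 = 32):
  (32·0.2513205 − 0.2512024)/31 = 0.2513243

0.25132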